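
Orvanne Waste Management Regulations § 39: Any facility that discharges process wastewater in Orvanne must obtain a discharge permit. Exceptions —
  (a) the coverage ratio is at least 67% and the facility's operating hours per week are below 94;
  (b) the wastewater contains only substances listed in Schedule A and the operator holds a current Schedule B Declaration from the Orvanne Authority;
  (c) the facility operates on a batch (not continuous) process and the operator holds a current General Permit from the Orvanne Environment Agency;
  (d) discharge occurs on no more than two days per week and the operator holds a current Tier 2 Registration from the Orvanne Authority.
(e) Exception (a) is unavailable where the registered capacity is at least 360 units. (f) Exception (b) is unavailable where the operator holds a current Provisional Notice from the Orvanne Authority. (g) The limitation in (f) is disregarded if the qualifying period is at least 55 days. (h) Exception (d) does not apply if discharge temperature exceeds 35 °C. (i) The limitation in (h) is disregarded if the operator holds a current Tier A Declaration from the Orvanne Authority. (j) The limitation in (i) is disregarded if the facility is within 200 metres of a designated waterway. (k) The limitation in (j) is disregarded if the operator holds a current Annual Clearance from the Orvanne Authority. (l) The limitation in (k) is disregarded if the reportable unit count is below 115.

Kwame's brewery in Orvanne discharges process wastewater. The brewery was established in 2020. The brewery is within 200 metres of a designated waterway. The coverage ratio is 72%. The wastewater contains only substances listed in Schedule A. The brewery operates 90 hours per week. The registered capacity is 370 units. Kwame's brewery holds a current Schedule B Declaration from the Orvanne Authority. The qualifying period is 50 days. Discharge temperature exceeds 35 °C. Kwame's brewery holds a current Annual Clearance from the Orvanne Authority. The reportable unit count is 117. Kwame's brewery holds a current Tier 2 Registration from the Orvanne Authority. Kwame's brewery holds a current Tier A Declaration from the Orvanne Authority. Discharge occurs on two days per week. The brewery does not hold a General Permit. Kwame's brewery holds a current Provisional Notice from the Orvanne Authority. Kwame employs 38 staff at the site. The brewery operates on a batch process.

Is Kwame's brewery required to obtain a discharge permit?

No — exception (d) applies; Kwame's brewery is not required to obtain a discharge permit.

All of (a)'s requirements are met (the coverage ratio is 72%, meeting the 67% threshold; the facility's operating hours per week are 90, below the 94 limit). But: (e) is triggered — the registered capacity is 370 units, meeting the 360 units threshold. Exception (a) does not apply.
Exception (b): the wastewater is Schedule-A-only; a current Schedule B Declaration is held — every condition holds. But applying paragraphs (f)–(g): (f) applies — a current Provisional Notice is held. (g) is inapplicable (the qualifying period is 50 days, short of 55 days), so (f) stands. (b) is therefore removed.
Exception (c) does not apply: no General Permit is held.
Exception (d)'s conditions are all satisfied: discharge occurs on no more than two days per week; a current Tier 2 Registration is held. Under paragraphs (h)–(l): (h) would limit (d) — discharge temperature exceeds 35 °C — but (i) sets (h) aside: (i) operates against (h): a current Tier A Declaration is held. (j) would limit (i) — the brewery is within 200 m of a designated waterway — but (k) sets (j) aside: (k) is engaged — a current Annual Clearance is held. (l) does not operate here (the reportable unit count is 117, not below 115), so (k) stands. So (d) applies.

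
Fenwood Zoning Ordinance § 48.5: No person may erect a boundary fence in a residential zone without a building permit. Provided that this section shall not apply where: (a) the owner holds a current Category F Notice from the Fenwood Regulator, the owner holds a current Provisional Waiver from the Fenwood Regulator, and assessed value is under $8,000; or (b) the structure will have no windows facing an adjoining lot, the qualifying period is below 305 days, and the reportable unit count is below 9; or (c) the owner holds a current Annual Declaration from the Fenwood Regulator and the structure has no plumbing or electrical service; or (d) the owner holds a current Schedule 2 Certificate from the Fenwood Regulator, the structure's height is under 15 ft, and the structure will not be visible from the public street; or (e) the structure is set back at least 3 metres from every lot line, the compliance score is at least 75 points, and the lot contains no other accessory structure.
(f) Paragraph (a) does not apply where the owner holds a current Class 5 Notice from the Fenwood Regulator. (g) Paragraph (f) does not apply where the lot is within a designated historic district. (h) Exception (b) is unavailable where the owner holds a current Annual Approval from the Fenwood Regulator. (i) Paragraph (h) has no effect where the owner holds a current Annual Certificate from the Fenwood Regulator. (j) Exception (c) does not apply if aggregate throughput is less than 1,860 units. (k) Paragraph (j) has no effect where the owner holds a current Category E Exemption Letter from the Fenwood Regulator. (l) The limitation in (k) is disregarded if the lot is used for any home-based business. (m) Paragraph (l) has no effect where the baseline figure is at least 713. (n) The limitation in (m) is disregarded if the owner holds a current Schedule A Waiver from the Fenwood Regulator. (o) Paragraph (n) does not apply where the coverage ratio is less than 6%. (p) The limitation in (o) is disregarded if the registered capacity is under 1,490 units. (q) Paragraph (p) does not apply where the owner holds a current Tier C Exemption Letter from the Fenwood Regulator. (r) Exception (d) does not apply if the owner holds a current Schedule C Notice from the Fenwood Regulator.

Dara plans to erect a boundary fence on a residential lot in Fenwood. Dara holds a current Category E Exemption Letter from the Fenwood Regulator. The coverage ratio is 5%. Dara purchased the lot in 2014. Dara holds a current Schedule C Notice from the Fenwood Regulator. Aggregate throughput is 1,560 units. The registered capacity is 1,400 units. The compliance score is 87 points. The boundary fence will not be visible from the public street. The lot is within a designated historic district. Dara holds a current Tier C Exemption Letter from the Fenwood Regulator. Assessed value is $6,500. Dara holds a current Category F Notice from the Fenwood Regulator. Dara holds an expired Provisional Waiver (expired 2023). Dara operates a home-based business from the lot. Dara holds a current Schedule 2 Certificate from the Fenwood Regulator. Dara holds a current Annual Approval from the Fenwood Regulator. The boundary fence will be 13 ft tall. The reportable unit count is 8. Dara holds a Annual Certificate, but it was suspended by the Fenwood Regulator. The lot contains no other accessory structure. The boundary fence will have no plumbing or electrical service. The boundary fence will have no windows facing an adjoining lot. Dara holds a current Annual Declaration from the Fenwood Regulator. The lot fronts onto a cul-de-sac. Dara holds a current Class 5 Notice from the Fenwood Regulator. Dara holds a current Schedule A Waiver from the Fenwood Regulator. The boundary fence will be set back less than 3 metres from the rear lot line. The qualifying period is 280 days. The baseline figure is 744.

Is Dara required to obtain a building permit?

No — exception (c) applies; Dara does not need a building permit.

Exception (a) requires that the owner holds a current Provisional Waiver from the Fenwood Regulator; but there is no Provisional Waiver in force, so (a) is unavailable.
Exception (b) is satisfied on its face — no windows face an adjoining lot; the qualifying period is 280 days, below the 305 days limit; the reportable unit count is 8, below the 9 limit. Turning to paragraphs (h)–(i): (h) operates against (b): a current Annual Approval is held. (i), which would lift (h), is not engaged — the Annual Certificate is not current. Exception (b) does not apply.
Exception (c)'s conditions are all satisfied: a current Annual Declaration is held; there is no plumbing or electrical service. Under paragraphs (j)–(q): (j) operates (aggregate throughput is 1,560 units, less than the 1,860 units limit), but is set aside by (k): (k) operates against (j): a current Category E Exemption Letter is held. (l) is triggered (a home-based business operates on the lot), but is itself disapplied by (m): (m) operates — the baseline figure is 744, meeting the 713 threshold. (n) operates (a current Schedule A Waiver is held), but yields to (o): (o) is triggered — the coverage ratio is 5%, less than the 6% limit. (p) is engaged (the registered capacity is 1,400 units, under the 1,490 units limit), but is set aside by (q): (q) operates against (p): a current Tier C Exemption Letter is held. (c) remains available.
Exception (d): a current Schedule 2 Certificate is held; the structure's height is 13 ft, under the 15 ft limit; the structure will not be visible from the street — every condition holds. But applying paragraph (r): (r) operates against (d): a current Schedule C Notice is held. So (d) is unavailable.
Exception (e) requires that the structure is set back at least 3 metres from every lot line; but the rear setback is under 3 m, so (e) is unavailable.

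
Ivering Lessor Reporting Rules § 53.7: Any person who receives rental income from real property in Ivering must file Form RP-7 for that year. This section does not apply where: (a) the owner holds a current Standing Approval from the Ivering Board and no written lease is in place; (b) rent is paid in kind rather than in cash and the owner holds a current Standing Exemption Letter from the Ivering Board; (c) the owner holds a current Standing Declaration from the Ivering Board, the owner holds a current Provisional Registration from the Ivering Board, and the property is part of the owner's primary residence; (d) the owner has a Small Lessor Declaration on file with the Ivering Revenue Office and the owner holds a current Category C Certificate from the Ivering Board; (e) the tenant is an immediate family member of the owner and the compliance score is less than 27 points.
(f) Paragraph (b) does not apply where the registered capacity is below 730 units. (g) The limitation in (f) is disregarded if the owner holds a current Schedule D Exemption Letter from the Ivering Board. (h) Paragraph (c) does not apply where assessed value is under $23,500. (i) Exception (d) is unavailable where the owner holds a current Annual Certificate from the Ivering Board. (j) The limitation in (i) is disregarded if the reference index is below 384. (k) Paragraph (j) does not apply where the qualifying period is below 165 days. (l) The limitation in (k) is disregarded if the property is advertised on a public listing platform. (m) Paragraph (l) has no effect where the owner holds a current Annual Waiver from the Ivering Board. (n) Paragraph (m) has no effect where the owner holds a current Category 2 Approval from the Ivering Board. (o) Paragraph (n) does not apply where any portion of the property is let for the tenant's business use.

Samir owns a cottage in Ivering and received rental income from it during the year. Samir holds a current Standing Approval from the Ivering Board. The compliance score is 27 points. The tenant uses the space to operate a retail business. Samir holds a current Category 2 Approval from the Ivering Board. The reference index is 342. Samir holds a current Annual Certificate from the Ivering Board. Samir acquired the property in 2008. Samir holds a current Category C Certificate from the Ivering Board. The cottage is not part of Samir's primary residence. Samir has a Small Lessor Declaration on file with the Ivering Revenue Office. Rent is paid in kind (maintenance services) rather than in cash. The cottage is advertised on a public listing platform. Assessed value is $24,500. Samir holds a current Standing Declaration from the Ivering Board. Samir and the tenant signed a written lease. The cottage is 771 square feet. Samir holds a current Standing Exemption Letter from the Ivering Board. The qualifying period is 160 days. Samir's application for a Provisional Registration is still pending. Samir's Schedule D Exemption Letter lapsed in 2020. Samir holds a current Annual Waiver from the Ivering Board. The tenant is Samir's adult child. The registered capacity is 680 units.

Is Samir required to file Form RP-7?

Yes — Samir must file Form RP-7.

Exception (a) fails — a written lease is in place.
Exception (b)'s conditions are all satisfied: rent is paid in kind; a current Standing Exemption Letter is held. Turning to paragraphs (f)–(g): (f) operates — the registered capacity is 680 units, below the 730 units limit. (g) does not operate here (the Schedule D Exemption Letter is not current), so (f) stands. Exception (b) does not apply.
Exception (c) fails — the Provisional Registration is not current.
Exception (d) is satisfied on its face — a Small Lessor Declaration is on file; a current Category C Certificate is held. However, paragraphs (i)–(o) must be considered: (i) applies — a current Annual Certificate is held. (j) would limit (i) — the reference index is 342, below the 384 limit — but (k) sets (j) aside: (k) operates against (j): the qualifying period is 160 days, below the 165 days limit. (l) would limit (k) — the property is publicly advertised — but (m) sets (l) aside: (m) operates against (l): a current Annual Waiver is held. (n) would limit (m) — a current Category 2 Approval is held — but (o) sets (n) aside: (o) is engaged — the space is let for business use. Exception (d) does not apply.
Exception (e) requires that the compliance score is less than 27 points; but the compliance score is 27 points, not less than 27 points, so (e) is unavailable.
None of the exceptions is available; § 53.7 applies in full.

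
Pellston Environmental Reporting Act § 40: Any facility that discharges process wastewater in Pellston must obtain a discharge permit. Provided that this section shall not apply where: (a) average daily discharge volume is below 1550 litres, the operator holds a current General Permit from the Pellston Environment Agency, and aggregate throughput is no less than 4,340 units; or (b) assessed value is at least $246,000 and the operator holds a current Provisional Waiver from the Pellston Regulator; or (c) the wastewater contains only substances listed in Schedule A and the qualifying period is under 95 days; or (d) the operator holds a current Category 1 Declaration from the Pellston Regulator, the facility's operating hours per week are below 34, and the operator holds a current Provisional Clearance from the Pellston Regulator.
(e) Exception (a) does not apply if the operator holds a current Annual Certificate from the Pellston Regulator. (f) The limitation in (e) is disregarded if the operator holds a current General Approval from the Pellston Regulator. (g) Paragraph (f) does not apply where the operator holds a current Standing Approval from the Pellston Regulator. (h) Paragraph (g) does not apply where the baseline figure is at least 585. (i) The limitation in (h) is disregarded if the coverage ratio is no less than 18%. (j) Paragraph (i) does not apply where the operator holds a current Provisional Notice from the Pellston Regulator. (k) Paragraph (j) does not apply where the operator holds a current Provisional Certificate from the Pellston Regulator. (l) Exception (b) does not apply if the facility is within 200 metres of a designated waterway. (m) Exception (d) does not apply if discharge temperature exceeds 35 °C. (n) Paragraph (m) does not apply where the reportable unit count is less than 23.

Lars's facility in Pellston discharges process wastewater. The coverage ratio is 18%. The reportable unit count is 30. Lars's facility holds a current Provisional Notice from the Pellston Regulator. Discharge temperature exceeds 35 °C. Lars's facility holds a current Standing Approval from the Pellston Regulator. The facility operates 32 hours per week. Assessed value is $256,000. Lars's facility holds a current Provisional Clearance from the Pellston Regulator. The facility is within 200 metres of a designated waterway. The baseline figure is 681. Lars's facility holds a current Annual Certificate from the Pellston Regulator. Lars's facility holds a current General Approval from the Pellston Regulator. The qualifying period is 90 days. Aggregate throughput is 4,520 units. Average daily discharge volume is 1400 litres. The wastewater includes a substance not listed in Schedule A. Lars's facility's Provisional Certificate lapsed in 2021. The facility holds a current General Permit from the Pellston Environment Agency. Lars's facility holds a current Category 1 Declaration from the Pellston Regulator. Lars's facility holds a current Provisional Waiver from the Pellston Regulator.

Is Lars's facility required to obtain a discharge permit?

All of (a)'s requirements are met (average daily discharge volume is 1400 litres, below the 1550 litres limit; a current General Permit is held; aggregate throughput is 4,520 units, meeting the 4,340 units threshold). As to paragraphs (e)–(k): (e) would limit (a) — a current Annual Certificate is held — but (f) sets (e) aside: (f) operates against (e): a current General Approval is held. (g) would limit (f) — a current Standing Approval is held — but (h) sets (g) aside: (h) applies — the baseline figure is 681, meeting the 585 threshold. (i) would limit (h) — the coverage ratio is 18%, meeting the 18% threshold — but (j) sets (i) aside: (j) is engaged — a current Provisional Notice is held. (k) does not operate here (there is no Provisional Certificate in force), so (j) stands. So (a) applies.
Exception (b)'s conditions are all satisfied: assessed value is $256,000, meeting the $246,000 threshold; a current Provisional Waiver is held. But: (l) operates — the facility is within 200 m of a designated waterway. Exception (b) does not apply.
Exception (c) requires that the wastewater contains only substances listed in Schedule A; but the wastewater includes a non-Schedule-A substance, so (c) is unavailable.
All of (d)'s requirements are met (a current Category 1 Declaration is held; the facility's operating hours per week are 32, below the 34 limit; a current Provisional Clearance is held). However, paragraphs (m)–(n) must be considered: (m) operates — discharge temperature exceeds 35 °C. (n), which would lift (m), is inapplicable — the reportable unit count is 30, not less than 23. Exception (d) does not apply.

No — exception (a) applies; Lars's facility is not required to obtain a discharge permit.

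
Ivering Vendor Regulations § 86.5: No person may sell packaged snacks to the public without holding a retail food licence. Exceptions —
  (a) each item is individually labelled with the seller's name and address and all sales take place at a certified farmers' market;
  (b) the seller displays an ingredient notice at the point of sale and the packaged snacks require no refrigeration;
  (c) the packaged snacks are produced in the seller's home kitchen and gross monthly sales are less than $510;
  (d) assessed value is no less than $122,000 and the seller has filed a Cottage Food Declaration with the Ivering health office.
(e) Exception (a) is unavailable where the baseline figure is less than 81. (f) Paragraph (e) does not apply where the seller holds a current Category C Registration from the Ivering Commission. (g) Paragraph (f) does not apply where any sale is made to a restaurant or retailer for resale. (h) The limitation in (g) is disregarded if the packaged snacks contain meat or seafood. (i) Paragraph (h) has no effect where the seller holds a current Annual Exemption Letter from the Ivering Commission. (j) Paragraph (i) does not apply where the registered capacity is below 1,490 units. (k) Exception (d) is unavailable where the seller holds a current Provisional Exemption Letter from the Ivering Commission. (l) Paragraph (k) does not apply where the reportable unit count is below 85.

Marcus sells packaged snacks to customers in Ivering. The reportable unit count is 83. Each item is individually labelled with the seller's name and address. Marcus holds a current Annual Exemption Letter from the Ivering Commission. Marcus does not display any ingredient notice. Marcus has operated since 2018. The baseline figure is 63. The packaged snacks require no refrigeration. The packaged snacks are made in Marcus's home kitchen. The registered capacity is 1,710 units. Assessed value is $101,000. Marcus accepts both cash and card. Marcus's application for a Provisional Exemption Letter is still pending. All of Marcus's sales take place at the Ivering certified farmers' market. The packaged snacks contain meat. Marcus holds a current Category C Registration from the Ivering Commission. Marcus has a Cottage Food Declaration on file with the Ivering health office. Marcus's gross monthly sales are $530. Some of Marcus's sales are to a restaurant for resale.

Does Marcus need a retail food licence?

Exception (a) is satisfied on its face — items are individually labelled; all sales are at a certified farmers' market. But applying paragraphs (e)–(j): (e) operates against (a): the baseline figure is 63, less than the 81 limit. (f) would limit (e) — a current Category C Registration is held — but (g) sets (f) aside: (g) operates against (f): some sales are to a restaurant for resale. (h) is engaged (the packaged snacks contain meat), but is overridden by (i): (i) operates — a current Annual Exemption Letter is held. (j) does not operate here (the registered capacity is 1,710 units, not below 1,490 units), so (i) stands. So (a) is unavailable.
Exception (b) requires that the seller displays an ingredient notice at the point of sale; but no ingredient notice is displayed, so (b) is unavailable.
Exception (c) requires that gross monthly sales are less than $510; but gross monthly sales are $530, not less than $510, so (c) is unavailable.
Exception (d) does not apply: assessed value is $101,000, short of $122,000.
No exception displaces § 86.5.

Yes — Marcus must hold a retail food licence.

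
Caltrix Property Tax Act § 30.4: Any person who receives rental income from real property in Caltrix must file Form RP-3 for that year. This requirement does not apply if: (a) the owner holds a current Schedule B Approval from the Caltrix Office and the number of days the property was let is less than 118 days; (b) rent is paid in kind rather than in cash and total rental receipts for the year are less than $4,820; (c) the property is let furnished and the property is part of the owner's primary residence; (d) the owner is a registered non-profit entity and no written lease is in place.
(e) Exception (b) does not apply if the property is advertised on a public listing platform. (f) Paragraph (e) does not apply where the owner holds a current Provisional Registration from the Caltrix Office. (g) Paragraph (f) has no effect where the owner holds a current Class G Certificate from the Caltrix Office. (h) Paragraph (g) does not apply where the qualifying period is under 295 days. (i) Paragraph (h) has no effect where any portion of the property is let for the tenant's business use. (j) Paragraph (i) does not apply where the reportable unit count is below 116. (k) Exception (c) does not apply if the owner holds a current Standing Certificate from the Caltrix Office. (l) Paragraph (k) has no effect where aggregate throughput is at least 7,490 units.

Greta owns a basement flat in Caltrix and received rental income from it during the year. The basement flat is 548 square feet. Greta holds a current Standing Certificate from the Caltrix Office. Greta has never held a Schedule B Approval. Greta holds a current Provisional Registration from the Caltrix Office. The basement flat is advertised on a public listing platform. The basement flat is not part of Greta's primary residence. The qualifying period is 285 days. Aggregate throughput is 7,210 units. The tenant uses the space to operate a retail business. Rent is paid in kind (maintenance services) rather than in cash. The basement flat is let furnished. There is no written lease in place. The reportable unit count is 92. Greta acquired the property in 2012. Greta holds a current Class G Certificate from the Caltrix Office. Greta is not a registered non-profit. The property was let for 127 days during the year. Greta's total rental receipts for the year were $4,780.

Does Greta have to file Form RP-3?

Exception (a) does not apply: the Schedule B Approval is not current.
Exception (b) is satisfied on its face — rent is paid in kind; total rental receipts for the year are $4,780, less than the $4,820 limit. Under paragraphs (e)–(j): (e) would limit (b) — the property is publicly advertised — but (f) sets (e) aside: (f) operates — a current Provisional Registration is held. (g) would limit (f) — a current Class G Certificate is held — but (h) sets (g) aside: (h) operates against (g): the qualifying period is 285 days, under the 295 days limit. (i) would limit (h) — the space is let for business use — but (j) sets (i) aside: (j) applies — the reportable unit count is 92, below the 116 limit. (b) remains available.
Exception (c) does not apply: the basement flat is not part of the primary residence.
Exception (d) requires that the owner is a registered non-profit entity; but Greta is not a registered non-profit, so (d) is unavailable.

No — exception (b) applies; Greta is not required to file Form RP-3.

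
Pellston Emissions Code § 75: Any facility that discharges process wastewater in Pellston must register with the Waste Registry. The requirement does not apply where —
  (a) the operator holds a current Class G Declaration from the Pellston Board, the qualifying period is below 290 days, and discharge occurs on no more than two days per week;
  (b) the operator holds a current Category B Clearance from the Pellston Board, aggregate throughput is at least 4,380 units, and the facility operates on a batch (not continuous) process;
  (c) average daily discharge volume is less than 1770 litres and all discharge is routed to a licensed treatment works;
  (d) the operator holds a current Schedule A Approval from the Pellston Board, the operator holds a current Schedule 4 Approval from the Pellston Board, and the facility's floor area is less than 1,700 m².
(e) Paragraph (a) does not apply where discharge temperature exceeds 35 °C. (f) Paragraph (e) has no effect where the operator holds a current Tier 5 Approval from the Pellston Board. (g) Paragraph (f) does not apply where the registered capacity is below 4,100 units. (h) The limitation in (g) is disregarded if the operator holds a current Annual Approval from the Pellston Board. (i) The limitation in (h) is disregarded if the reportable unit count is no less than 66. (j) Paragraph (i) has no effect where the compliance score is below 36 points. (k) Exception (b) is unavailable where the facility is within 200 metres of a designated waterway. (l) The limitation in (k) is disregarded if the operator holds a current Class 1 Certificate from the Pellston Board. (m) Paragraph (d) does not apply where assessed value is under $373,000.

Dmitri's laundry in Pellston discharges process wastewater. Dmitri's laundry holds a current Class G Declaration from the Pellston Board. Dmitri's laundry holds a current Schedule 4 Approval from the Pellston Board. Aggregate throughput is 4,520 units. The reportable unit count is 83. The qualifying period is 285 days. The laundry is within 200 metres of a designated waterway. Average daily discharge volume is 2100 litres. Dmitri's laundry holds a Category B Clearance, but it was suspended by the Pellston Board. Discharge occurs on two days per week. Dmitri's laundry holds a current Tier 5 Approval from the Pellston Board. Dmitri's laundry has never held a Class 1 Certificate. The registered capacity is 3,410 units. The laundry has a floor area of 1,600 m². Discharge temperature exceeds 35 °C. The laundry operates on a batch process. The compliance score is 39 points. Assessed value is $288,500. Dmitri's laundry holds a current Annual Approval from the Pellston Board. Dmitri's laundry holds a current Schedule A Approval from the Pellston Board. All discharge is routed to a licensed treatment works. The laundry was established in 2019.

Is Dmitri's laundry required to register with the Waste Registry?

Exception (a): a current Class G Declaration is held; the qualifying period is 285 days, below the 290 days limit; discharge occurs on no more than two days per week — every condition holds. But: (e) operates against (a): discharge temperature exceeds 35 °C. (f) would limit (e) — a current Tier 5 Approval is held — but (g) sets (f) aside: (g) operates against (f): the registered capacity is 3,410 units, below the 4,100 units limit. (h) is engaged (a current Annual Approval is held), but is set aside by (i): (i) operates against (h): the reportable unit count is 83, meeting the 66 threshold. (j) is not engaged (the compliance score is 39 points, not below 36 points), so (i) stands. So (a) is unavailable.
Exception (b) fails — the Category B Clearance is not current.
Exception (c) fails — average daily discharge volume is 2100 litres, not less than 1770 litres.
Exception (d): a current Schedule A Approval is held; a current Schedule 4 Approval is held; the facility's floor area is 1,600 m², less than the 1,700 m² limit — every condition holds. But: (m) operates against (d): assessed value is $288,500, under the $373,000 limit. So (d) is unavailable.
No exception displaces § 75.

Yes — Dmitri's laundry must register with the Waste Registry.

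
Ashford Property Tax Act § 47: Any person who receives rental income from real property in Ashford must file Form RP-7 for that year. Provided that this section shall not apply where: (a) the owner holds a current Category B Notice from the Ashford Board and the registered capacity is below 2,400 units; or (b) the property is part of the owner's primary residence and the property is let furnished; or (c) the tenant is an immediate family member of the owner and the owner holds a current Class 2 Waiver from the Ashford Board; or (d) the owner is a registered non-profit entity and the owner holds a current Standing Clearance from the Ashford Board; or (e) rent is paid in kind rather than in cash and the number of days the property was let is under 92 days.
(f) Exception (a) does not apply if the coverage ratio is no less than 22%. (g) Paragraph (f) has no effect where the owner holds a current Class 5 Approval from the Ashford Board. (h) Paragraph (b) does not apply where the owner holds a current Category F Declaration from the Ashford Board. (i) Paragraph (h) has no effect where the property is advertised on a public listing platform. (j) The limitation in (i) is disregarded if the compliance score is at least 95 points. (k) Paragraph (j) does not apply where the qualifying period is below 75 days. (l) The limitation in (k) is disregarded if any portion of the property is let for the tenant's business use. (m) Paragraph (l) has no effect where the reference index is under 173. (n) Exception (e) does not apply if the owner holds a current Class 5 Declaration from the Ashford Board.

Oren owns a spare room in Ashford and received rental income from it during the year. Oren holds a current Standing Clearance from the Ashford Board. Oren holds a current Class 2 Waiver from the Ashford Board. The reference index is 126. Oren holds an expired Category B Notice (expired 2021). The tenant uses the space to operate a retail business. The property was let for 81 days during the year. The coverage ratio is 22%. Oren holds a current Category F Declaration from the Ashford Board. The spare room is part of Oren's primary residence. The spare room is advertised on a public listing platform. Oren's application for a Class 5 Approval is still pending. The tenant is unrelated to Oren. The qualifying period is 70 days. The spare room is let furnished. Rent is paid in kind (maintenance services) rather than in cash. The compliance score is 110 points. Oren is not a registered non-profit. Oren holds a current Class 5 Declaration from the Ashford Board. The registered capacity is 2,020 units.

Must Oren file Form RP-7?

Exception (a) does not apply: there is no Category B Notice in force.
Exception (b)'s conditions are all satisfied: the spare room is part of the primary residence; the property is let furnished. Under paragraphs (h)–(m): (h) would limit (b) — a current Category F Declaration is held — but (i) sets (h) aside: (i) operates against (h): the property is publicly advertised. (j) is engaged (the compliance score is 110 points, meeting the 95 points threshold), but is overridden by (k): (k) is triggered — the qualifying period is 70 days, below the 75 days limit. (l) would limit (k) — the space is let for business use — but (m) sets (l) aside: (m) operates — the reference index is 126, under the 173 limit. Exception (b) stands.
Exception (c) does not apply: the tenant is unrelated to the owner.
Exception (d) requires that the owner is a registered non-profit entity; but Oren is not a registered non-profit, so (d) is unavailable.
All of (e)'s requirements are met (rent is paid in kind; the number of days the property was let is 81 days, under the 92 days limit). But: (n) operates against (e): a current Class 5 Declaration is held. So (e) is unavailable.

No — exception (b) applies; Oren is not required to file Form RP-7.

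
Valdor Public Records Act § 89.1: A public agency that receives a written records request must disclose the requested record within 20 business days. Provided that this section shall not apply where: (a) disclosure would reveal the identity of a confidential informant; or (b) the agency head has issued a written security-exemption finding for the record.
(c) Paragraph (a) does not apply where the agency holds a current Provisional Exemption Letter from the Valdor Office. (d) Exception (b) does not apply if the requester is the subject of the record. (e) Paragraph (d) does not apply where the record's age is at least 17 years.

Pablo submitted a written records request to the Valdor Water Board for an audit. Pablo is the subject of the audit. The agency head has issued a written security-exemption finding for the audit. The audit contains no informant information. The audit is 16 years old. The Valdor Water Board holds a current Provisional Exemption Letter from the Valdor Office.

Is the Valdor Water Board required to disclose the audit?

Yes — the Valdor Water Board must disclose the audit.

Exception (a) requires that disclosure would reveal the identity of a confidential informant; but the audit contains no informant information, so (a) is unavailable.
Exception (b) is satisfied on its face — a written security-exemption finding has been issued. But applying paragraphs (d)–(e): (d) operates against (b): Pablo is the subject of the audit. (e) is not engaged (the record's age is 16 years, short of 17 years), so (d) stands. So (b) is unavailable.
No exception displaces § 89.1.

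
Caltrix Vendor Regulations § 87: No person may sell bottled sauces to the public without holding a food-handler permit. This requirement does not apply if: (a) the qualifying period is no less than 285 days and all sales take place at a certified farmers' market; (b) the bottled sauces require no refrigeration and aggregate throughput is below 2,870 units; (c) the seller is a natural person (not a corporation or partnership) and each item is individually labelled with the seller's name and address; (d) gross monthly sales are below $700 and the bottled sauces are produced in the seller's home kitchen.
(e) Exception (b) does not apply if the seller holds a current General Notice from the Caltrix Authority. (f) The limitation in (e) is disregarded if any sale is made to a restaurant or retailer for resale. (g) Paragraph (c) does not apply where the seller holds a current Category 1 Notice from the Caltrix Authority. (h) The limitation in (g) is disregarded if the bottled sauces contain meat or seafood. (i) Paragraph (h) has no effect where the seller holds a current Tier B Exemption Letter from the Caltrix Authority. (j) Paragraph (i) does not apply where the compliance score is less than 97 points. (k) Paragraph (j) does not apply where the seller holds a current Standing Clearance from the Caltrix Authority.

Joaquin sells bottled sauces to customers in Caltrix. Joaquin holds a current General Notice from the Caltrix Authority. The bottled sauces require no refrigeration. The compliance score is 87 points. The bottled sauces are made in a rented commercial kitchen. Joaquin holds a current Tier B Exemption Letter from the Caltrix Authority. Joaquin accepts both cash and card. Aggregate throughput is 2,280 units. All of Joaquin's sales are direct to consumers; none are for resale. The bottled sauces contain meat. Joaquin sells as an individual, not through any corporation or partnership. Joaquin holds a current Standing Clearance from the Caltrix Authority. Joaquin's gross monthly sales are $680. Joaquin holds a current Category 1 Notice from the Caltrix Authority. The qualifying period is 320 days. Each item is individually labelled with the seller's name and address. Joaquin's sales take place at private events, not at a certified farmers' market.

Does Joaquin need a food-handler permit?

Exception (a) requires that all sales take place at a certified farmers' market; but sales are at private events, not a certified farmers' market, so (a) is unavailable.
Exception (b): the bottled sauces are shelf-stable; aggregate throughput is 2,280 units, below the 2,870 units limit — every condition holds. But: (e) applies — a current General Notice is held. (f), which would lift (e), is inapplicable — no sales are for resale. Exception (b) does not apply.
Exception (c): the seller is a natural person; items are individually labelled — every condition holds. But applying paragraphs (g)–(k): (g) operates against (c): a current Category 1 Notice is held. (h) would limit (g) — the bottled sauces contain meat — but (i) sets (h) aside: (i) operates against (h): a current Tier B Exemption Letter is held. (j) applies (the compliance score is 87 points, less than the 97 points limit), but yields to (k): (k) is triggered — a current Standing Clearance is held. So (c) is unavailable.
Exception (d) fails — the bottled sauces are made in a commercial kitchen, not a home kitchen.
No exception displaces § 87.

Yes — Joaquin must hold a food-handler permit.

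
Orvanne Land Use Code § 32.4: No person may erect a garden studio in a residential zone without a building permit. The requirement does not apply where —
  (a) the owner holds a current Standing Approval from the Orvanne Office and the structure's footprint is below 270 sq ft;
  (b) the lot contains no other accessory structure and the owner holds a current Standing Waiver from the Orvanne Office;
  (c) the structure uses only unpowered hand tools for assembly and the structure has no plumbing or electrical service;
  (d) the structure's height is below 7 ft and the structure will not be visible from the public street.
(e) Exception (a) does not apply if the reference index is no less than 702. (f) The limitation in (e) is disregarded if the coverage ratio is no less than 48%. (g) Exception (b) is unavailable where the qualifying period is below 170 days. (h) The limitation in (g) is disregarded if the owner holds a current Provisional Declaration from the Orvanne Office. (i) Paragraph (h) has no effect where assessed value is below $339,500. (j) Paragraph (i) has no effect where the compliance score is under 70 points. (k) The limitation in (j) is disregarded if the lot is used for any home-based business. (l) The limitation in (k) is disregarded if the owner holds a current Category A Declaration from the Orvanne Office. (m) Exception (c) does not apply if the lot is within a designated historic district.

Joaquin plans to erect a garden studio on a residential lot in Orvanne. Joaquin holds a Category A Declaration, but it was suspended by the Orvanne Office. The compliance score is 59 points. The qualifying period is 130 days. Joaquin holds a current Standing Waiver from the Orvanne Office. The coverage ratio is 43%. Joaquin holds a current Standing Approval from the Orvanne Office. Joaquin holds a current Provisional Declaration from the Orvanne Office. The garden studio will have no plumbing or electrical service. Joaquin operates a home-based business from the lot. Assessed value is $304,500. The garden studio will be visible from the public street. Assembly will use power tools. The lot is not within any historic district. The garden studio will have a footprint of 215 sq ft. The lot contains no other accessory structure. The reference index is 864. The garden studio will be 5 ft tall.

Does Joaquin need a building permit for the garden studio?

Exception (a)'s conditions are all satisfied: a current Standing Approval is held; the structure's footprint is 215 sq ft, below the 270 sq ft limit. But applying paragraphs (e)–(f): (e) is engaged — the reference index is 864, meeting the 702 threshold. (f), which would lift (e), does not operate here — the coverage ratio is 43%, short of 48%. (a) is therefore removed.
Exception (b): the lot has no other accessory structure; a current Standing Waiver is held — every condition holds. But applying paragraphs (g)–(l): (g) operates against (b): the qualifying period is 130 days, below the 170 days limit. (h) applies (a current Provisional Declaration is held), but is itself disapplied by (i): (i) operates — assessed value is $304,500, below the $339,500 limit. (j) would limit (i) — the compliance score is 59 points, under the 70 points limit — but (k) sets (j) aside: (k) operates against (j): a home-based business operates on the lot. (l), which would lift (k), is inapplicable — no current Category A Declaration is held. Exception (b) does not apply.
Exception (c) requires that the structure uses only unpowered hand tools for assembly; but assembly uses power tools, so (c) is unavailable.
Exception (d) requires that the structure will not be visible from the public street; but the structure will be visible from the street, so (d) is unavailable.
No exception applies. The general rule governs.

Yes — Joaquin must obtain a building permit.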